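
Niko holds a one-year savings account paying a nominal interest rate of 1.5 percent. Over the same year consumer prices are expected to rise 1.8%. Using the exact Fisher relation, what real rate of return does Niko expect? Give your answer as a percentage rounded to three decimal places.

By the Fisher relation, 1 + r = (1 + i)/(1 + π).
1 + r = 1.01500 / 1.01800 = 0.997053
r = 0.997053 − 1 = -0.2947%, i.e. -0.295%.

-0.295%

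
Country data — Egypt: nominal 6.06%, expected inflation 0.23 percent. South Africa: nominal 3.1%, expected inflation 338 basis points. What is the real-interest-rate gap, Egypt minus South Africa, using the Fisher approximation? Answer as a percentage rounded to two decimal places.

6.11%

Egypt: 6.06% − 0.23% = 5.830%
South Africa: 3.1% − 3.38% = -0.280%
Differential = 6.110% → 6.11%.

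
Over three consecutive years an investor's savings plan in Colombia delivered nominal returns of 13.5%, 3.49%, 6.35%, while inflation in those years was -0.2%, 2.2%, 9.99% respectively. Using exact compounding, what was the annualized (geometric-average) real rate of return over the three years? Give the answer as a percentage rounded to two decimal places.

3.65%

Nominal growth factor = 1.1350 × 1.0349 × 1.0635 = 1.24919933
Price-level growth factor = 0.9980 × 1.0220 × 1.0999 = 1.12184960
Real growth factor = 1.24919933 / 1.12184960 = 1.11351765
Annualized real rate = 1.11351765^(1/3) − 1 = 3.6491% → 3.65%.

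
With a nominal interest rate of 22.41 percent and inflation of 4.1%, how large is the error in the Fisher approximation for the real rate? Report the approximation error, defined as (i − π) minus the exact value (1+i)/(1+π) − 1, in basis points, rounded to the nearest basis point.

Approximate: r ≈ 22.410% − 4.100% = 18.3100%
Exact: (1 + 0.2241)/(1 + 0.0410) − 1 = 17.5889%
Error = 18.3100% − 17.5889% = 0.7211% → 72 basis points.

72 basis points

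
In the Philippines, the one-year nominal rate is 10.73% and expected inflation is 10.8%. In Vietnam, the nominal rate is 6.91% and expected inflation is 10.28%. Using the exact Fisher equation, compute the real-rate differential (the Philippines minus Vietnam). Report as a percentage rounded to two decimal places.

The Philippines: (1 + 0.1073)/(1 + 0.1080) − 1 = -0.0632%
Vietnam: (1 + 0.0691)/(1 + 0.1028) − 1 = -3.0559%
Differential = -0.0632% − (-3.0559%) = 2.9927% → 2.99%.

2.99%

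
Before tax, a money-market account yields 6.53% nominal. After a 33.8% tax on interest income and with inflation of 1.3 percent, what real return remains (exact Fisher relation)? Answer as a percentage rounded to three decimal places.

2.984%

After-tax nominal return = 6.53% × (1 − 0.338) = 4.32286%.
1 + r = 1.0432286 / 1.01300 = 1.029841
After-tax real rate = 1.029841 − 1 → 2.984%.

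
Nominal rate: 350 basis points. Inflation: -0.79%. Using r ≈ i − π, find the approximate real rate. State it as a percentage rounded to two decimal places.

4.29%

r ≈ i − π = 3.5% − (-0.79%) = 4.29%.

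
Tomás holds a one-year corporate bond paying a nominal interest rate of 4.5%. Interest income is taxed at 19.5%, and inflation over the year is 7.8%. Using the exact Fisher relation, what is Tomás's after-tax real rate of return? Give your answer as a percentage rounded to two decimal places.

After-tax nominal return = 4.5% × (1 − 0.195) = 3.6225%.
1 + r = 1.036225 / 1.07800 = 0.961248
After-tax real rate = 0.961248 − 1 → -3.88%.

-3.88%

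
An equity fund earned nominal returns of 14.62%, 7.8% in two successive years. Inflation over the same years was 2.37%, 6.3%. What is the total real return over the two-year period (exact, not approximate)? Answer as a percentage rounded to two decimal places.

Compound the nominal returns: 1.1462 × 1.0780 = 1.235604.
Compound inflation: 1.0237 × 1.0630 = 1.088193.
Deflate: 1.235604 / 1.088193 = 1.135464.
Total real return = 1.135464 − 1 → 13.55%.

13.55%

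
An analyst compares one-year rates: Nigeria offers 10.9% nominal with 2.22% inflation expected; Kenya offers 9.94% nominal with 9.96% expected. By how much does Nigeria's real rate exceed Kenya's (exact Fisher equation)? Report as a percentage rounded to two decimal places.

Nigeria: (1 + 0.1090)/(1 + 0.0222) − 1 = 8.4915%
Kenya: (1 + 0.0994)/(1 + 0.0996) − 1 = -0.0182%
Differential = 8.4915% − (-0.0182%) = 8.5097% → 8.51%.

8.51%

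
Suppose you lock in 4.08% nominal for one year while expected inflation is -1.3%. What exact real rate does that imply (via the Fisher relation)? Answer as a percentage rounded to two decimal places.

By the Fisher relation, 1 + r = (1 + i)/(1 + π).
1 + r = 1.04080 / 0.98700 = 1.054509
r = 1.054509 − 1 = 5.4509%, i.e. 5.45%.

5.45%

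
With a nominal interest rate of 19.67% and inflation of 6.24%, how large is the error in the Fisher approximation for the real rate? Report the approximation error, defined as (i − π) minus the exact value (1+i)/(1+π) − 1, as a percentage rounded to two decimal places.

Approximate: r ≈ 19.670% − 6.240% = 13.4300%
Exact: (1 + 0.1967)/(1 + 0.0624) − 1 = 12.6412%
Error = 13.4300% − 12.6412% = 0.7888% → 0.79%.

0.79%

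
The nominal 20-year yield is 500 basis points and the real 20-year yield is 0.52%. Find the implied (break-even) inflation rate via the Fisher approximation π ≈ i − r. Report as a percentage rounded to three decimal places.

4.480%

π ≈ i − r = 5% − 0.52% → 4.480%.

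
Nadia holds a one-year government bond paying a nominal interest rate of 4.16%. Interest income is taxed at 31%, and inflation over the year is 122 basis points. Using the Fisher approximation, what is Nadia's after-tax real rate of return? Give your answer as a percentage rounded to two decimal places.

After-tax nominal return = 4.16% × (1 − 0.31) = 2.8704%.
r ≈ 2.8704% − 1.22% → 1.65%.

1.65%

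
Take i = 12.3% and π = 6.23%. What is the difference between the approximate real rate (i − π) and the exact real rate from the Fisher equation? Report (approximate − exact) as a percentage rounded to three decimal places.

0.356%

Approximate: r ≈ 12.300% − 6.230% = 6.0700%
Exact: (1 + 0.1230)/(1 + 0.0623) − 1 = 5.7140%
Error = 6.0700% − 5.7140% = 0.3560% → 0.356%.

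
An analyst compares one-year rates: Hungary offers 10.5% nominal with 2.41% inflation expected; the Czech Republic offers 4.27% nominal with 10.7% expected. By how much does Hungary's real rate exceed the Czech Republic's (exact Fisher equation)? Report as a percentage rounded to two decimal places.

Hungary: (1 + 0.1050)/(1 + 0.0241) − 1 = 7.8996%
The Czech Republic: (1 + 0.0427)/(1 + 0.1070) − 1 = -5.8085%
Differential = 7.8996% − (-5.8085%) = 13.7081% → 13.71%.

13.71%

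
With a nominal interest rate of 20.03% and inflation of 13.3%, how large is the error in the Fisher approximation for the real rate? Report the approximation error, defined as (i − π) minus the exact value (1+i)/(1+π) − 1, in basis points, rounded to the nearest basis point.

79 basis points

Approximate: r ≈ 20.030% − 13.300% = 6.7300%
Exact: (1 + 0.2003)/(1 + 0.1330) − 1 = 5.9400%
Error = 6.7300% − 5.9400% = 0.7900% → 79 basis points.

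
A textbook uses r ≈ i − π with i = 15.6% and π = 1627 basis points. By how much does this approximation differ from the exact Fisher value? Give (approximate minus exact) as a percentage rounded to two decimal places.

Approximate: r ≈ 15.600% − 16.270% = -0.6700%
Exact: (1 + 0.1560)/(1 + 0.1627) − 1 = -0.5762%
Error = -0.6700% − (-0.5762%) = -0.0938% → -0.09%.

-0.09%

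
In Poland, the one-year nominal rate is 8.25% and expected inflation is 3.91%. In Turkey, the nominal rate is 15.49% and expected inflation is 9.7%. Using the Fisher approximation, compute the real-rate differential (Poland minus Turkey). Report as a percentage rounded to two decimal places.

-1.45%

Poland: 8.25% − 3.91% = 4.340%
Turkey: 15.49% − 9.7% = 5.790%
Differential = -1.450% → -1.45%.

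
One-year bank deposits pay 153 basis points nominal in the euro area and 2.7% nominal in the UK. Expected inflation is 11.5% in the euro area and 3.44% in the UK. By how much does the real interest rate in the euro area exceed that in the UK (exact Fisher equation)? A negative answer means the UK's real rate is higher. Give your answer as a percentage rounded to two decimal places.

The euro area: (1 + 0.0153)/(1 + 0.1150) − 1 = -8.9417%
The UK: (1 + 0.0270)/(1 + 0.0344) − 1 = -0.7154%
Differential = -8.9417% − (-0.7154%) = -8.2263% → -8.23%.

-8.23%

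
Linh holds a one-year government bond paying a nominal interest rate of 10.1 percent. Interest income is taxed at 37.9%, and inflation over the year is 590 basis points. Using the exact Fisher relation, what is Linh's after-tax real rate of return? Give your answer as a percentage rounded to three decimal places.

0.351%

After-tax nominal return = 10.1% × (1 − 0.379) = 6.2721%.
1 + r = 1.062721 / 1.05900 = 1.003514
After-tax real rate = 1.003514 − 1 → 0.351%.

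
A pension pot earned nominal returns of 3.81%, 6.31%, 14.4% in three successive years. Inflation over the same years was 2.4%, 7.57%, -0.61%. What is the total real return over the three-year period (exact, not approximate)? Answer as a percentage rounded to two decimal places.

15.32%

Nominal growth factor = 1.0381 × 1.0631 × 1.1440 = 1.262523
Price-level growth factor = 1.0240 × 1.0757 × 0.9939 = 1.094798
Real growth factor = 1.262523 / 1.094798 = 1.153202
Total real return = 1.153202 − 1 → 15.32%.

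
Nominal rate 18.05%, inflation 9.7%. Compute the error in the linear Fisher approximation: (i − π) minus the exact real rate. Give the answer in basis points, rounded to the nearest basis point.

74 basis points

Approximate: r ≈ 18.050% − 9.700% = 8.3500%
Exact: (1 + 0.1805)/(1 + 0.0970) − 1 = 7.6117%
Error = 8.3500% − 7.6117% = 0.7383% → 74 basis points.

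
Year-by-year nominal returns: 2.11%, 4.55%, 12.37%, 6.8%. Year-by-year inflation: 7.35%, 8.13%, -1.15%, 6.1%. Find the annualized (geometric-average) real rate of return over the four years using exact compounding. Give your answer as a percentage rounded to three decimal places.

Compound the nominal returns: 1.0211 × 1.0455 × 1.1237 × 1.0680 = 1.28119120.
Compound inflation: 1.0735 × 1.0813 × 0.9885 × 1.0610 = 1.21741966.
Deflate: 1.28119120 / 1.21741966 = 1.05238255.
Annualized real rate = 1.05238255^(1/4) − 1 = 1.2846% → 1.285%.

1.285%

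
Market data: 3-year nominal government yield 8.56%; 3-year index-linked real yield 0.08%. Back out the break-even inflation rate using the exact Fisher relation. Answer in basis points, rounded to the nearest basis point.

(1 + π) = (1 + i)/(1 + r) = 1.08560 / 1.00080 = 1.084732
Break-even inflation = 1.084732 − 1 → 847 basis points.

847 basis points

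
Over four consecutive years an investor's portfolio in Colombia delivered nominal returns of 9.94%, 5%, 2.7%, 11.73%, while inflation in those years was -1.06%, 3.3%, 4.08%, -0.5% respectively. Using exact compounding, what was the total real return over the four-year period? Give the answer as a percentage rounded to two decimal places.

25.15%

Compound the nominal returns: 1.0994 × 1.0500 × 1.0270 × 1.1173 = 1.324602.
Compound inflation: 0.9894 × 1.0330 × 1.0408 × 0.9950 = 1.058431.
Deflate: 1.324602 / 1.058431 = 1.251476.
Total real return = 1.251476 − 1 → 25.15%.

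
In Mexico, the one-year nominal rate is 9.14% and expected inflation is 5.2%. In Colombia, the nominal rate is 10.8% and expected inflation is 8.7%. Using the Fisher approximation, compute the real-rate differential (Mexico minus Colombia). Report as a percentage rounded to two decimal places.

Mexico: 9.14% − 5.2% = 3.940%
Colombia: 10.8% − 8.7% = 2.100%
Differential = 1.840% → 1.84%.

1.84%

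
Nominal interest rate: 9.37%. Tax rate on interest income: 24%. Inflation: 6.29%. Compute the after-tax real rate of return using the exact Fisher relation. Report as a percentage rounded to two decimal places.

After-tax nominal return = 9.37% × (1 − 0.24) = 7.1212%.
1 + r = 1.071212 / 1.06290 = 1.007820
After-tax real rate = 1.007820 − 1 → 0.78%.

0.78%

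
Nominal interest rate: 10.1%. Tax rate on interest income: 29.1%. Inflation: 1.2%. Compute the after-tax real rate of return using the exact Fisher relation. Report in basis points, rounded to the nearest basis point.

589 basis points

After-tax nominal return = 10.1% × (1 − 0.291) = 7.1609%.
1 + r = 1.071609 / 1.01200 = 1.058902
After-tax real rate = 1.058902 − 1 → 589 basis points.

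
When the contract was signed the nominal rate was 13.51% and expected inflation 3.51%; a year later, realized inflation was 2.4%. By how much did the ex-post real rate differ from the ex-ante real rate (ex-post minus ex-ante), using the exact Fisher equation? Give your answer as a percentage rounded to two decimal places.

Ex-ante: (1 + 0.1351)/(1 + 0.0351) − 1 = 9.6609%
Ex-post: (1 + 0.1351)/(1 + 0.0240) − 1 = 10.8496%
Difference (ex-post − ex-ante) = 1.1887% → 1.19%.

1.19%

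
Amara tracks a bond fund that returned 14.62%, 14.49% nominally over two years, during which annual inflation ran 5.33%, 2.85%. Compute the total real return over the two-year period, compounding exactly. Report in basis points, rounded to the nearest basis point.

2114 basis points

Nominal growth factor = 1.1462 × 1.1449 = 1.312284
Price-level growth factor = 1.0533 × 1.0285 = 1.083319
Real growth factor = 1.312284 / 1.083319 = 1.211355
Total real return = 1.211355 − 1 → 2114 basis points.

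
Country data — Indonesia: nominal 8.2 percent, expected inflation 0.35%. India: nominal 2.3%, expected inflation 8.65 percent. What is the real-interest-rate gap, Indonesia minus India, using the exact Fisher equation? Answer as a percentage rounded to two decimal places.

13.67%

Indonesia: (1 + 0.0820)/(1 + 0.0035) − 1 = 7.8226%
India: (1 + 0.0230)/(1 + 0.0865) − 1 = -5.8445%
Differential = 7.8226% − (-5.8445%) = 13.6671% → 13.67%.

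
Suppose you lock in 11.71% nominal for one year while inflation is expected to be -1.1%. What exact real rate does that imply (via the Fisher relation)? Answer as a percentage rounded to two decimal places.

12.95%

By the Fisher relation, 1 + r = (1 + i)/(1 + π).
1 + r = 1.11710 / 0.98900 = 1.129525
r = 1.129525 − 1 = 12.9525%, i.e. 12.95%.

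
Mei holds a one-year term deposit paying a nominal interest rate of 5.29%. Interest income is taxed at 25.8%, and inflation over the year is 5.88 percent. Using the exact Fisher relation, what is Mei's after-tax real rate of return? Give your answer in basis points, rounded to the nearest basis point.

After-tax nominal return = 5.29% × (1 − 0.258) = 3.92518%.
1 + r = 1.0392518 / 1.05880 = 0.981537
After-tax real rate = 0.981537 − 1 → -185 basis points.

-185 basis points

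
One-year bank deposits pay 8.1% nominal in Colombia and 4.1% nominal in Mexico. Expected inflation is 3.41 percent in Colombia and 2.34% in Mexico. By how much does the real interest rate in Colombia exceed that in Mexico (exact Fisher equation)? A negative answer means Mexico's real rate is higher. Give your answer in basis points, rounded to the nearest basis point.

282 basis points

Colombia: (1 + 0.0810)/(1 + 0.0341) − 1 = 4.5353%
Mexico: (1 + 0.0410)/(1 + 0.0234) − 1 = 1.7198%
Differential = 4.5353% − 1.7198% = 2.8156% → 282 basis points.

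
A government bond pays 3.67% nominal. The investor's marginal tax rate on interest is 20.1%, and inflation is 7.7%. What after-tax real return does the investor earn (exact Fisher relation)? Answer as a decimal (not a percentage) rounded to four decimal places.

-0.0443

After-tax nominal return = 3.67% × (1 − 0.201) = 2.93233%.
1 + r = 1.0293233 / 1.07700 = 0.955732
After-tax real rate = 0.955732 − 1 → -0.0443.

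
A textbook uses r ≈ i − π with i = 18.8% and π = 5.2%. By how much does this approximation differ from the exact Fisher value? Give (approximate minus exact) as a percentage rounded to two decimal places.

0.67%

Approximate: r ≈ 18.800% − 5.200% = 13.6000%
Exact: (1 + 0.1880)/(1 + 0.0520) − 1 = 12.9278%
Error = 13.6000% − 12.9278% = 0.6722% → 0.67%.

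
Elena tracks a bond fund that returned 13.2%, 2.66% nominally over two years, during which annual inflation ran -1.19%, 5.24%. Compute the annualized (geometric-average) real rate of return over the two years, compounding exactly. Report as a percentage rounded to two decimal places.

5.71%

Nominal growth factor = 1.1320 × 1.0266 = 1.16211120
Price-level growth factor = 0.9881 × 1.0524 = 1.03987644
Real growth factor = 1.16211120 / 1.03987644 = 1.11754739
Annualized real rate = 1.11754739^(1/2) − 1 = 5.7141% → 5.71%.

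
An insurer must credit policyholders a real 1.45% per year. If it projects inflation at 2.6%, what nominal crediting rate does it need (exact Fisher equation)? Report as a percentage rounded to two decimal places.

(1 + i) = (1 + r)(1 + π) = 1.01450 × 1.02600 = 1.040877
i = 1.040877 − 1, so the required nominal rate is 4.09%.

4.09%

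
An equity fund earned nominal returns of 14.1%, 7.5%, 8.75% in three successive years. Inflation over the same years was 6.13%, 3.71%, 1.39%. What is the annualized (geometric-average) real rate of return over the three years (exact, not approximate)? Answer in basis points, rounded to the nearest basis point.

Compound the nominal returns: 1.1410 × 1.0750 × 1.0875 = 1.33390031.
Compound inflation: 1.0613 × 1.0371 × 1.0139 = 1.11597360.
Deflate: 1.33390031 / 1.11597360 = 1.19527945.
Annualized real rate = 1.19527945^(1/3) − 1 = 6.1263% → 613 basis points.

613 basis points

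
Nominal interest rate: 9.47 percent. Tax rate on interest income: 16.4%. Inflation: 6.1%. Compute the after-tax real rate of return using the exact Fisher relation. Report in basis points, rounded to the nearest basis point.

After-tax nominal return = 9.47% × (1 − 0.164) = 7.91692%.
1 + r = 1.0791692 / 1.06100 = 1.017125
After-tax real rate = 1.017125 − 1 → 171 basis points.

171 basis points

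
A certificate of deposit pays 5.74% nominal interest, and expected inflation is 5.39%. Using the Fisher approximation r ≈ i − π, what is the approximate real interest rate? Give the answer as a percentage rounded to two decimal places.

0.35%

r ≈ i − π = 5.74% − 5.39% = 0.35%.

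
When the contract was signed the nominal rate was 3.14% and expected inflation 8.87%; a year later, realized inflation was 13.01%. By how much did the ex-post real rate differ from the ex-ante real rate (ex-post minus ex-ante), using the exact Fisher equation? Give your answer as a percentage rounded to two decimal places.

-3.47%

Ex-ante: (1 + 0.0314)/(1 + 0.0887) − 1 = -5.2632%
Ex-post: (1 + 0.0314)/(1 + 0.1301) − 1 = -8.7337%
Difference (ex-post − ex-ante) = -3.4706% → -3.47%.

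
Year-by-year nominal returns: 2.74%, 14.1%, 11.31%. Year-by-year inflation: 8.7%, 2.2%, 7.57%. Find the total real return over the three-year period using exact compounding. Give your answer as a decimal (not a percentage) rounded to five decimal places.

Compound the nominal returns: 1.0274 × 1.1410 × 1.1131 = 1.304846.
Compound inflation: 1.0870 × 1.0220 × 1.0757 = 1.195010.
Deflate: 1.304846 / 1.195010 = 1.091912.
Total real return = 1.091912 − 1 → 0.09191.

0.09191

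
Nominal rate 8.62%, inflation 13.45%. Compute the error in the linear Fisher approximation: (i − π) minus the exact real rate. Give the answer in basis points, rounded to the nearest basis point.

Approximate: r ≈ 8.620% − 13.450% = -4.8300%
Exact: (1 + 0.0862)/(1 + 0.1345) − 1 = -4.2574%
Error = -4.8300% − (-4.2574%) = -0.5726% → -57 basis points.

-57 basis points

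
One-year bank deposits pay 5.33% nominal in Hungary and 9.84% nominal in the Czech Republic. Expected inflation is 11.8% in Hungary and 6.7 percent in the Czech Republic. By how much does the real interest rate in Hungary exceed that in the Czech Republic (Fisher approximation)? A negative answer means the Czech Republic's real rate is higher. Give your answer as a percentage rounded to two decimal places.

-9.61%

Hungary: 5.33% − 11.8% = -6.470%
The Czech Republic: 9.84% − 6.7% = 3.140%
Differential = -9.610% → -9.61%.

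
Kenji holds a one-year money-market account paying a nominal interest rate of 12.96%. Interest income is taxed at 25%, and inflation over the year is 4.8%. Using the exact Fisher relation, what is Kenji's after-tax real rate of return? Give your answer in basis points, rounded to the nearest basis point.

469 basis points

After-tax nominal return = 12.96% × (1 − 0.25) = 9.7200%.
1 + r = 1.09720 / 1.04800 = 1.046947
After-tax real rate = 1.046947 − 1 → 469 basis points.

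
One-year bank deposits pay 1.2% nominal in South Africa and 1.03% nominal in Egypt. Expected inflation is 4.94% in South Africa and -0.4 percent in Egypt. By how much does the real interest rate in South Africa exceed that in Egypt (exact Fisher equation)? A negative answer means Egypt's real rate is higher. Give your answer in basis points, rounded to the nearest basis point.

South Africa: (1 + 0.0120)/(1 + 0.0494) − 1 = -3.5639%
Egypt: (1 + 0.0103)/(1 − 0.0040) − 1 = 1.4357%
Differential = -3.5639% − 1.4357% = -4.9997% → -500 basis points.

-500 basis points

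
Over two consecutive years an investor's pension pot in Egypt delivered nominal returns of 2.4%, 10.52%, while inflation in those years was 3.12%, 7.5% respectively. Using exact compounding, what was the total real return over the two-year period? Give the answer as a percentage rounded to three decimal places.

Nominal growth factor = 1.0240 × 1.1052 = 1.1317248
Price-level growth factor = 1.0312 × 1.0750 = 1.1085400
Real growth factor = 1.1317248 / 1.1085400 = 1.0209147
Total real return = 1.0209147 − 1 → 2.091%.

2.091%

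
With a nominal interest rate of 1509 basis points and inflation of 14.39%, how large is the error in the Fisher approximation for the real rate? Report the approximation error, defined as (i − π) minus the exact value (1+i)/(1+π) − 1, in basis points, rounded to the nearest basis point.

9 basis points

Approximate: r ≈ 15.090% − 14.390% = 0.7000%
Exact: (1 + 0.1509)/(1 + 0.1439) − 1 = 0.6119%
Error = 0.7000% − 0.6119% = 0.0881% → 9 basis points.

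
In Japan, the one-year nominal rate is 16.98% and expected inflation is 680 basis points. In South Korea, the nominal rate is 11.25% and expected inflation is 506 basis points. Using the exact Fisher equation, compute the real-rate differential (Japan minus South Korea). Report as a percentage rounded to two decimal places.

Japan: (1 + 0.1698)/(1 + 0.0680) − 1 = 9.5318%
South Korea: (1 + 0.1125)/(1 + 0.0506) − 1 = 5.8919%
Differential = 9.5318% − 5.8919% = 3.6400% → 3.64%.

3.64%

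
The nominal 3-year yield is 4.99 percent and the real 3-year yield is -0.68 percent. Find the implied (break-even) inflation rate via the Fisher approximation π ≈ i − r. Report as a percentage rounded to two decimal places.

5.67%

π ≈ i − r = 4.99% − (-0.68%) → 5.67%.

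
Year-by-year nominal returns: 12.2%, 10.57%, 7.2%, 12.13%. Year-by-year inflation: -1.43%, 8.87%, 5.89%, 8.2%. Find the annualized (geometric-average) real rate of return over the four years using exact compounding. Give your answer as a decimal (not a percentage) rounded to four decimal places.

Nominal growth factor = 1.1220 × 1.1057 × 1.0720 × 1.1213 = 1.49123735
Price-level growth factor = 0.9857 × 1.0887 × 1.0589 × 1.0820 = 1.22951884
Real growth factor = 1.49123735 / 1.22951884 = 1.21286255
Annualized real rate = 1.21286255^(1/4) − 1 = 4.9429% → 0.0494.

0.0494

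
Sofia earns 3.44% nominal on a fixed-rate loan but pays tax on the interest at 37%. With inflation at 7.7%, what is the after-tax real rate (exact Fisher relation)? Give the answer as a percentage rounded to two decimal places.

After-tax nominal return = 3.44% × (1 − 0.37) = 2.1672%.
1 + r = 1.021672 / 1.07700 = 0.948628
After-tax real rate = 0.948628 − 1 → -5.14%.

-5.14%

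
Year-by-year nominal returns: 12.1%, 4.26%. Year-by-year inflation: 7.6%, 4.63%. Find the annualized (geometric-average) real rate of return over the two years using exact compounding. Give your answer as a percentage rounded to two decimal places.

1.89%

Compound the nominal returns: 1.1210 × 1.0426 = 1.16875460.
Compound inflation: 1.0760 × 1.0463 = 1.12581880.
Deflate: 1.16875460 / 1.12581880 = 1.03813740.
Annualized real rate = 1.03813740^(1/2) − 1 = 1.8890% → 1.89%.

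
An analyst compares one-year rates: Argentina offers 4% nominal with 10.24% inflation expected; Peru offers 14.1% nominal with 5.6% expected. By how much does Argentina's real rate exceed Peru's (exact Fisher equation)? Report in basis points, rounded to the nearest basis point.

Argentina: (1 + 0.0400)/(1 + 0.1024) − 1 = -5.6604%
Peru: (1 + 0.1410)/(1 + 0.0560) − 1 = 8.0492%
Differential = -5.6604% − 8.0492% = -13.7096% → -1371 basis points.

-1371 basis points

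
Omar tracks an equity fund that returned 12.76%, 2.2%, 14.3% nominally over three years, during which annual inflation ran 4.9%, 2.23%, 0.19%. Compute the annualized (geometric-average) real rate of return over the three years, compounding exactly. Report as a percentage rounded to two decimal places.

7.03%

Compound the nominal returns: 1.1276 × 1.0220 × 1.1430 = 1.31720143.
Compound inflation: 1.0490 × 1.0223 × 1.0019 = 1.07443025.
Deflate: 1.31720143 / 1.07443025 = 1.22595342.
Annualized real rate = 1.22595342^(1/3) − 1 = 7.0265% → 7.03%.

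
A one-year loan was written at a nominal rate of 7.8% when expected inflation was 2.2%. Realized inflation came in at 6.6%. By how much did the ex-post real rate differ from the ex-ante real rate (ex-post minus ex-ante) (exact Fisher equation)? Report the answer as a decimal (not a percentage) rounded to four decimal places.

-0.0435

Ex-ante: (1 + 0.0780)/(1 + 0.0220) − 1 = 5.4795%
Ex-post: (1 + 0.0780)/(1 + 0.0660) − 1 = 1.1257%
Difference (ex-post − ex-ante) = -4.3537% → -0.0435.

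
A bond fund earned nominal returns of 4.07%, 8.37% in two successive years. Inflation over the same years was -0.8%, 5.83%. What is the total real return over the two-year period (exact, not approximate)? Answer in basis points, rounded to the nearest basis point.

743 basis points

Compound the nominal returns: 1.0407 × 1.0837 = 1.127807.
Compound inflation: 0.9920 × 1.0583 = 1.049834.
Deflate: 1.127807 / 1.049834 = 1.074272.
Total real return = 1.074272 − 1 → 743 basis points.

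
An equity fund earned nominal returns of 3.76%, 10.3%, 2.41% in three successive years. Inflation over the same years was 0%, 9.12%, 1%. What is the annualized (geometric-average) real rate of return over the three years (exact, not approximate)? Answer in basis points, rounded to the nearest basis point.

Nominal growth factor = 1.0376 × 1.1030 × 1.0241 = 1.17205459
Price-level growth factor = 1.0000 × 1.0912 × 1.0100 = 1.10211200
Real growth factor = 1.17205459 / 1.10211200 = 1.06346233
Annualized real rate = 1.06346233^(1/3) − 1 = 2.0722% → 207 basis points.

207 basis points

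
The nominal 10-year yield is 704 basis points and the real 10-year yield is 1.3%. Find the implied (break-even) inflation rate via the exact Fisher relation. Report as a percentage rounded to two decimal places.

(1 + π) = (1 + i)/(1 + r) = 1.07040 / 1.01300 = 1.056663
Break-even inflation = 1.056663 − 1 → 5.67%.

5.67%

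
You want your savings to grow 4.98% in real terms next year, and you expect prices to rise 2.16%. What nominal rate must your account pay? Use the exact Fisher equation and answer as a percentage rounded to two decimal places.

(1 + i) = (1 + r)(1 + π) = 1.04980 × 1.02160 = 1.07247568
i = 1.07247568 − 1, so the required nominal rate is 7.25%.

7.25%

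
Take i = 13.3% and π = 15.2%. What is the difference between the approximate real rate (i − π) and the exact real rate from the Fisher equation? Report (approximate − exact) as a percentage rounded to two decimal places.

Approximate: r ≈ 13.300% − 15.200% = -1.9000%
Exact: (1 + 0.1330)/(1 + 0.1520) − 1 = -1.6493%
Error = -1.9000% − (-1.6493%) = -0.2507% → -0.25%.

-0.25%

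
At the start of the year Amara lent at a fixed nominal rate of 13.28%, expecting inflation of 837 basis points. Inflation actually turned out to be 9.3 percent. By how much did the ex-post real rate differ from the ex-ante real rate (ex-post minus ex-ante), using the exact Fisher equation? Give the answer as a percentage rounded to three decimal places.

Ex-ante: (1 + 0.1328)/(1 + 0.0837) − 1 = 4.5308%
Ex-post: (1 + 0.1328)/(1 + 0.0930) − 1 = 3.6414%
Difference (ex-post − ex-ante) = -0.8894% → -0.889%.

-0.889%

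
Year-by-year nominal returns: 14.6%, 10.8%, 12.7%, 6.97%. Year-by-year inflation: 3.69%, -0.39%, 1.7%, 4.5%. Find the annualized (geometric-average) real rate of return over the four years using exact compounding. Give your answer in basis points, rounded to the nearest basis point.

867 basis points

Compound the nominal returns: 1.1460 × 1.1080 × 1.1270 × 1.0697 = 1.53077122.
Compound inflation: 1.0369 × 0.9961 × 1.0170 × 1.0450 = 1.09768330.
Deflate: 1.53077122 / 1.09768330 = 1.39454724.
Annualized real rate = 1.39454724^(1/4) − 1 = 8.6697% → 867 basis points.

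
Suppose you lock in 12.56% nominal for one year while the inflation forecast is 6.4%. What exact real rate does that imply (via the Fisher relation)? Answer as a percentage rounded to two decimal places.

By the Fisher relation, 1 + r = (1 + i)/(1 + π).
1 + r = 1.12560 / 1.06400 = 1.057895
r = 1.057895 − 1 = 5.7895%, i.e. 5.79%.

5.79%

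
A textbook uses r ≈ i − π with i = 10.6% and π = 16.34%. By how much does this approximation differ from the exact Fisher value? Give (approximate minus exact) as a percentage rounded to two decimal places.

-0.81%

Approximate: r ≈ 10.600% − 16.340% = -5.7400%
Exact: (1 + 0.1060)/(1 + 0.1634) − 1 = -4.9338%
Error = -5.7400% − (-4.9338%) = -0.8062% → -0.81%.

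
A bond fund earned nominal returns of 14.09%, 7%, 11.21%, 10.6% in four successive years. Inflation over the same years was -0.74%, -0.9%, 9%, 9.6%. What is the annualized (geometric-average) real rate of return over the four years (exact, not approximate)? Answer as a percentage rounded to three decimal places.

6.319%

Nominal growth factor = 1.1409 × 1.0700 × 1.1121 × 1.1060 = 1.50151725
Price-level growth factor = 0.9926 × 0.9910 × 1.0900 × 1.0960 = 1.17512747
Real growth factor = 1.50151725 / 1.17512747 = 1.27774841
Annualized real rate = 1.27774841^(1/4) − 1 = 6.3191% → 6.319%.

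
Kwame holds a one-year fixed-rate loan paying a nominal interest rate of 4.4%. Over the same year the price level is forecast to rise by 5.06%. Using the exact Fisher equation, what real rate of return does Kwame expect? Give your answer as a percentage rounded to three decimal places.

By the Fisher equation, 1 + r = (1 + i)/(1 + π).
1 + r = 1.04400 / 1.05060 = 0.993718
r = 0.993718 − 1 = -0.6282%, i.e. -0.628%.

-0.628%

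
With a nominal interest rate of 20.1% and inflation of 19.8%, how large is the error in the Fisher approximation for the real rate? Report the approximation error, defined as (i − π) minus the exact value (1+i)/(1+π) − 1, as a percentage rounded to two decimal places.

0.05%

Approximate: r ≈ 20.100% − 19.800% = 0.3000%
Exact: (1 + 0.2010)/(1 + 0.1980) − 1 = 0.2504%
Error = 0.3000% − 0.2504% = 0.0496% → 0.05%.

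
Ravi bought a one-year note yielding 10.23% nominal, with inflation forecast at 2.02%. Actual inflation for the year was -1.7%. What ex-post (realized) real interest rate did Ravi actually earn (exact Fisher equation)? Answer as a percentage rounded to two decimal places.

12.14%

Ex-post: (1 + 0.1023)/(1 − 0.0170) − 1 = 12.1363%
So the realized real rate is 12.14%.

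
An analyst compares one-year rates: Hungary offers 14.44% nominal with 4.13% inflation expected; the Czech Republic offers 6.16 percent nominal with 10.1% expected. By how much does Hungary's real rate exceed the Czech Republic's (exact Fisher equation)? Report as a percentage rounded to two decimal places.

13.48%

Hungary: (1 + 0.1444)/(1 + 0.0413) − 1 = 9.9011%
The Czech Republic: (1 + 0.0616)/(1 + 0.1010) − 1 = -3.5786%
Differential = 9.9011% − (-3.5786%) = 13.4797% → 13.48%.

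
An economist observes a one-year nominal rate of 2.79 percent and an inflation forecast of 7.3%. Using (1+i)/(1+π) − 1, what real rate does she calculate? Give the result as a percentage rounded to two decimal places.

-4.20%

By the Fisher equation, 1 + r = (1 + i)/(1 + π).
1 + r = 1.02790 / 1.07300 = 0.957968
r = 0.957968 − 1 = -4.2032%, i.e. -4.20%.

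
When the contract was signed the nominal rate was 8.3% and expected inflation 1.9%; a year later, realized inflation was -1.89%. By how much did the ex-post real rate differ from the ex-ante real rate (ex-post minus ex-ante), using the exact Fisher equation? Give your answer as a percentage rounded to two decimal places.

4.11%

Ex-ante: (1 + 0.0830)/(1 + 0.0190) − 1 = 6.2807%
Ex-post: (1 + 0.0830)/(1 − 0.0189) − 1 = 10.3863%
Difference (ex-post − ex-ante) = 4.1056% → 4.11%.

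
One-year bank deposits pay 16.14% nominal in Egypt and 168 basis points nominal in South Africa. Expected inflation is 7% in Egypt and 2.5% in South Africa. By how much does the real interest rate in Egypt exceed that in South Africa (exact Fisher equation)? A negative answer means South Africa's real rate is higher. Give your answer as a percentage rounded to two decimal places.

Egypt: (1 + 0.1614)/(1 + 0.0700) − 1 = 8.5421%
South Africa: (1 + 0.0168)/(1 + 0.0250) − 1 = -0.8000%
Differential = 8.5421% − (-0.8000%) = 9.3421% → 9.34%.

9.34%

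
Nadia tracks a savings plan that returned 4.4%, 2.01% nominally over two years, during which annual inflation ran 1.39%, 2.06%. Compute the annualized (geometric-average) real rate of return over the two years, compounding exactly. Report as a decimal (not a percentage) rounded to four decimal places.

0.0145

Compound the nominal returns: 1.0440 × 1.0201 = 1.06498440.
Compound inflation: 1.0139 × 1.0206 = 1.03478634.
Deflate: 1.06498440 / 1.03478634 = 1.02918289.
Annualized real rate = 1.02918289^(1/2) − 1 = 1.4487% → 0.0145.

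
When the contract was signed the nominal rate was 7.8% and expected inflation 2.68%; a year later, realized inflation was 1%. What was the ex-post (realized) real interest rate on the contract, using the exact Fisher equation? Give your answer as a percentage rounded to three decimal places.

6.733%

Ex-post: (1 + 0.0780)/(1 + 0.0100) − 1 = 6.7327%
So the realized real rate is 6.733%.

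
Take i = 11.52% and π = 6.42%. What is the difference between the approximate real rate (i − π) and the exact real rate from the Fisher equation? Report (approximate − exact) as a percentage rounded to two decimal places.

0.31%

Approximate: r ≈ 11.520% − 6.420% = 5.1000%
Exact: (1 + 0.1152)/(1 + 0.0642) − 1 = 4.7923%
Error = 5.1000% − 4.7923% = 0.3077% → 0.31%.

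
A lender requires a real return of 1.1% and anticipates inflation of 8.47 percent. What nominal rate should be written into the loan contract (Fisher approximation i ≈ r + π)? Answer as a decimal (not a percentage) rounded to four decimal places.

0.0957

i ≈ r + π = 1.1% + 8.47% = 0.0957.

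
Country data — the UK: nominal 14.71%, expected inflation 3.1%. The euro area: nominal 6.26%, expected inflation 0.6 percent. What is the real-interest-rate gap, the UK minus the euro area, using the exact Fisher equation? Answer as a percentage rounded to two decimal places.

5.63%

The UK: (1 + 0.1471)/(1 + 0.0310) − 1 = 11.2609%
The euro area: (1 + 0.0626)/(1 + 0.0060) − 1 = 5.6262%
Differential = 11.2609% − 5.6262% = 5.6347% → 5.63%.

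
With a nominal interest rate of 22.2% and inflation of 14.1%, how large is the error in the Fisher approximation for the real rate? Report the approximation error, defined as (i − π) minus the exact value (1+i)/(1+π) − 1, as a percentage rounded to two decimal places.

1.00%

Approximate: r ≈ 22.200% − 14.100% = 8.1000%
Exact: (1 + 0.2220)/(1 + 0.1410) − 1 = 7.0990%
Error = 8.1000% − 7.0990% = 1.0010% → 1.00%.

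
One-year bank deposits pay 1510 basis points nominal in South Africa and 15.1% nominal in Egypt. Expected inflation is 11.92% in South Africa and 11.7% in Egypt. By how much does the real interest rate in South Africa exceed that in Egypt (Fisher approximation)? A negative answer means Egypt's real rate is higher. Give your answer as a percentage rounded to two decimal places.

South Africa: 15.1% − 11.92% = 3.180%
Egypt: 15.1% − 11.7% = 3.400%
Differential = -0.220% → -0.22%.

-0.22%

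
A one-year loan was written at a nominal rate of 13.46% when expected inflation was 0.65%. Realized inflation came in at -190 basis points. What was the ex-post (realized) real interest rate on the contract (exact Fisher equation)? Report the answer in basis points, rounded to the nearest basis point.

1566 basis points

Ex-post: (1 + 0.1346)/(1 − 0.0190) − 1 = 15.6575%
So the realized real rate is 1566 basis points.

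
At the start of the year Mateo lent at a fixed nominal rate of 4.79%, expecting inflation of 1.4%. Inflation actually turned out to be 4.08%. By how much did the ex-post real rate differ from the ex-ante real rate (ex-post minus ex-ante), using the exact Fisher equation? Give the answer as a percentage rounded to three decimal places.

-2.661%

Ex-ante: (1 + 0.0479)/(1 + 0.0140) − 1 = 3.3432%
Ex-post: (1 + 0.0479)/(1 + 0.0408) − 1 = 0.6822%
Difference (ex-post − ex-ante) = -2.6610% → -2.661%.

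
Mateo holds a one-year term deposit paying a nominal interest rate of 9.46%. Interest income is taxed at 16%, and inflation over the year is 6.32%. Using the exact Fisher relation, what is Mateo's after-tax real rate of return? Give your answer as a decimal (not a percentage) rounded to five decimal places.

0.01530

After-tax nominal return = 9.46% × (1 − 0.16) = 7.9464%.
1 + r = 1.079464 / 1.06320 = 1.015297
After-tax real rate = 1.015297 − 1 → 0.01530.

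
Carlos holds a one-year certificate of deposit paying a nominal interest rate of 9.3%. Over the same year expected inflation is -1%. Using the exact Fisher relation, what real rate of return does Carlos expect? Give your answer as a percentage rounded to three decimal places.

By the Fisher relation, 1 + r = (1 + i)/(1 + π).
1 + r = 1.09300 / 0.99000 = 1.104040
r = 1.104040 − 1 = 10.4040%, i.e. 10.404%.

10.404%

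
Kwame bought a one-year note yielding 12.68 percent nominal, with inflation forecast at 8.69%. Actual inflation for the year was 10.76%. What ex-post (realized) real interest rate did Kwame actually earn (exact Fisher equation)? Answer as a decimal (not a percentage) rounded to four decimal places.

0.0173

Ex-post: (1 + 0.1268)/(1 + 0.1076) − 1 = 1.7335%
So the realized real rate is 0.0173.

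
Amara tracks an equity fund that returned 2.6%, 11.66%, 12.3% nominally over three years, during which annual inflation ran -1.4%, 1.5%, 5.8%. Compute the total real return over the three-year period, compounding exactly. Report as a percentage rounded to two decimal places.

21.51%

Nominal growth factor = 1.0260 × 1.1166 × 1.1230 = 1.286544
Price-level growth factor = 0.9860 × 1.0150 × 1.0580 = 1.058836
Real growth factor = 1.286544 / 1.058836 = 1.215056
Total real return = 1.215056 − 1 → 21.51%.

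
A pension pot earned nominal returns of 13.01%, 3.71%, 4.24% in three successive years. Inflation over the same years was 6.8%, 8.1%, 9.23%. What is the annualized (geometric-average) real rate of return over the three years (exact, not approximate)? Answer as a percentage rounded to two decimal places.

Compound the nominal returns: 1.1301 × 1.0371 × 1.0424 = 1.22172064.
Compound inflation: 1.0680 × 1.0810 × 1.0923 = 1.26106909.
Deflate: 1.22172064 / 1.26106909 = 0.96879755.
Annualized real rate = 0.96879755^(1/3) − 1 = -1.0511% → -1.05%.

-1.05%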